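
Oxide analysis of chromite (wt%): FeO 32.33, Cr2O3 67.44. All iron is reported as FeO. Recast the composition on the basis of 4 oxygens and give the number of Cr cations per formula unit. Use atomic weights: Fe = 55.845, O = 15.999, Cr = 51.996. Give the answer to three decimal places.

1.993 Cr apfu

FeO: 32.33/71.844 = 0.45000 mol → 0.45000 mol Fe, 0.45000 mol O.
Cr2O3: 67.44/151.989 = 0.44372 mol → 0.88744 mol Cr, 1.33116 mol O.
Total oxygen = 1.78116 mol. Normalization factor = 4/1.78116 = 2.24573.
Cr per 4 O = 0.88744 × 2.24573 = 1.993.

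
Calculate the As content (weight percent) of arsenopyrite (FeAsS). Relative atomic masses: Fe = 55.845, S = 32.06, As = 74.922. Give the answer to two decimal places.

46.01 weight percent

Formula mass = 1*55.845 + 1*74.922 + 1*32.06 = 162.827 g/mol, of which 74.922 g is As.
So As makes up 74.922/162.827 = 0.4601 of the mass, i.e. 46.01%.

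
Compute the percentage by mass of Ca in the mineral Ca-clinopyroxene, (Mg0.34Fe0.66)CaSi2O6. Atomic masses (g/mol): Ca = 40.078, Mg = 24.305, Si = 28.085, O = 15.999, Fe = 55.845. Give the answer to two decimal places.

M((Mg0.34Fe0.66)CaSi2O6) = 237.363 g/mol.
Ca contributes 1 × 40.078 = 40.078 g per mole.
40.078/237.363 = 0.1688 → 16.88%.

16.88 wt%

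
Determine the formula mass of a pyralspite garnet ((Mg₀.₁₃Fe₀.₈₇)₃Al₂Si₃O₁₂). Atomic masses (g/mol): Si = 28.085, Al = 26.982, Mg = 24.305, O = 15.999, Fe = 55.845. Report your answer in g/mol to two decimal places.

485.44 g/mol

M = 0.39·24.305 + 2.61·55.845 + 2·26.982 + 3·28.085 + 12·15.999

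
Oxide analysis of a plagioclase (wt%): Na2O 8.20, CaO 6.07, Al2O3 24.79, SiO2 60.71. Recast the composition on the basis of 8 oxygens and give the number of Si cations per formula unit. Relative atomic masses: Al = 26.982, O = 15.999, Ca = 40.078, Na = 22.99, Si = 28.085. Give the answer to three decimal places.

Na2O (M=61.979): mol = 0.13230; Na = 0.26460, O = 0.13230.
CaO (M=56.077): mol = 0.10824; Ca = 0.10824, O = 0.10824.
Al2O3 (M=101.961): mol = 0.24313; Al = 0.48626, O = 0.72939.
SiO2 (M=60.083): mol = 1.01044; Si = 1.01044, O = 2.02088.
ΣO = 2.99081; factor = 8/ΣO = 2.67486.
Si apfu = 1.01044 × 2.67486 = 2.703.

2.703 Si apfu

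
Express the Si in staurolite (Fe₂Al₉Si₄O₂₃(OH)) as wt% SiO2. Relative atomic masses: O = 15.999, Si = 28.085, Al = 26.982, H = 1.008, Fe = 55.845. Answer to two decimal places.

Molar mass of Fe₂Al₉Si₄O₂₃(OH) = 2·55.845 + 9·26.982 + 4·28.085 + 24·15.999 + 1·1.008 = 851.852 g/mol.
Each formula unit contains 4 Si, equivalent to 4/1 = 4.0000 mol SiO2.
M(SiO2) = 1×28.085 + 2×15.999 = 60.083 g/mol.
Mass of SiO2 per formula unit = 4.0000 × 60.083 = 240.332 g.
SiO2 wt% = 240.332 / 851.852 × 100 = 28.21%.

28.21 wt%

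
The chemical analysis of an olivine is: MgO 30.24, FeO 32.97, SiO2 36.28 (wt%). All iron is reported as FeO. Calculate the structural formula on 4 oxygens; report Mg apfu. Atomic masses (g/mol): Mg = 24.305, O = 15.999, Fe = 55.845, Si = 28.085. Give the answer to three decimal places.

MgO (M=40.304): mol = 0.75030; Mg = 0.75030, O = 0.75030.
FeO (M=71.844): mol = 0.45891; Fe = 0.45891, O = 0.45891.
SiO2 (M=60.083): mol = 0.60383; Si = 0.60383, O = 1.20766.
ΣO = 2.41687; factor = 4/ΣO = 1.65503.
Mg apfu = 0.75030 × 1.65503 = 1.242.

1.242 Mg apfu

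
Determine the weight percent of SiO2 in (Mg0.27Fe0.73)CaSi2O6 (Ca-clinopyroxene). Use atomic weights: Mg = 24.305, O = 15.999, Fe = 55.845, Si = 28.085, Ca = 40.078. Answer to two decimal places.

M((Mg0.27Fe0.73)CaSi2O6) = 239.571 g/mol; M(SiO2) = 60.083 g/mol.
Moles SiO2 per formula unit = 2 Si ÷ 1 = 2.0000.
SiO2 fraction = (2.0000 × 60.083) / 239.571 = 120.166/239.571 = 0.5016.

50.16 wt%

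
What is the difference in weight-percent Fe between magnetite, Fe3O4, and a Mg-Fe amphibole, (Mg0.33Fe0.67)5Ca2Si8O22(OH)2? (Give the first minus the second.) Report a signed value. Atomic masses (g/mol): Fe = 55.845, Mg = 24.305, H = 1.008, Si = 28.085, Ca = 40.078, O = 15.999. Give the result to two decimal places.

Fe in Fe3O4: molar mass 231.531 g/mol; 3×55.845 = 167.535 g → 72.36 wt%.
Fe in (Mg0.33Fe0.67)5Ca2Si8O22(OH)2: molar mass 918.012 g/mol; 3.35×55.845 = 187.081 g → 20.38 wt%.
Difference = 72.36 − 20.38 = 51.98 percentage points.

51.98 percentage points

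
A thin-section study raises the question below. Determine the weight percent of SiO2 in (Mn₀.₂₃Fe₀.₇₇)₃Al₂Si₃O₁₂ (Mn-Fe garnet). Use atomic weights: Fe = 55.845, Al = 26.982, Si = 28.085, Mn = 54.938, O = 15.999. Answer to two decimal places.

36.26 wt%

M((Mn₀.₂₃Fe₀.₇₇)₃Al₂Si₃O₁₂) = 497.116 g/mol; M(SiO2) = 60.083 g/mol.
Moles SiO2 per formula unit = 3 Si ÷ 1 = 3.0000.
SiO2 fraction = (3.0000 × 60.083) / 497.116 = 180.249/497.116 = 0.3626.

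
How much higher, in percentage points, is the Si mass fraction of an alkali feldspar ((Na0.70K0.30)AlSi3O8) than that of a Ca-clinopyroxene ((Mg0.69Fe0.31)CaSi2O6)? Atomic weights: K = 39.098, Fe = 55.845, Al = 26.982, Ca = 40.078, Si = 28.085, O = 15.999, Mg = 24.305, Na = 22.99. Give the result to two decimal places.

First mineral: 84.255 g Si in 267.051 g formula = 31.55 wt% Si.
Second mineral: 56.170 g Si in 226.324 g formula = 24.82 wt% Si.
31.55% − 24.82% gives a difference of 6.73 percentage points.

6.73 percentage points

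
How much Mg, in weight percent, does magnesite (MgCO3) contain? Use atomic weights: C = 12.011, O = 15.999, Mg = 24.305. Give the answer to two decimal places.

Molar mass of MgCO3: 1·24.305 + 1·12.011 + 3·15.999 = 84.313 g/mol.
Mass of Mg per formula unit: 1 × 24.305 = 24.305 g.
Weight fraction Mg = 24.305 / 84.313 = 0.2883.

28.83 weight percent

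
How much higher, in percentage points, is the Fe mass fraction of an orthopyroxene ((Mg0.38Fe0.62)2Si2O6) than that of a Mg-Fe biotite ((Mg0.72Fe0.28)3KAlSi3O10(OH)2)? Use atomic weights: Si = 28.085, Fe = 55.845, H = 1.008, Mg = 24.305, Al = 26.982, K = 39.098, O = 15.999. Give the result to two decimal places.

First mineral: 69.248 g Fe in 239.884 g formula = 28.87 wt% Fe.
Second mineral: 46.910 g Fe in 443.748 g formula = 10.57 wt% Fe.
28.87% − 10.57% gives a difference of 18.30 percentage points.

18.30 percentage points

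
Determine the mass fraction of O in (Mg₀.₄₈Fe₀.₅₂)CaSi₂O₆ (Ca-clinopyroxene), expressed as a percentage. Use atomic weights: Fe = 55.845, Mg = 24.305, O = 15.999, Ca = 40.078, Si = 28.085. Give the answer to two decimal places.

Formula mass = 0.48×24.305 + 0.52×55.845 + 1×40.078 + 2×28.085 + 6×15.999 = 232.948 g/mol, of which 95.994 g is O.
So O makes up 95.994/232.948 = 0.4121 of the mass, i.e. 41.21%.

41.21 weight percent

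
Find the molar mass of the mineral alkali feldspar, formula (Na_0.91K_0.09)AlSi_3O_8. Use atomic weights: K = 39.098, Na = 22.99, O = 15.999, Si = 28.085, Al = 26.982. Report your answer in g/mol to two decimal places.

263.67 g/mol

Na: 0.91 × 22.99 = 20.9209
K: 0.09 × 39.098 = 3.5188
Al: 1 × 26.982 = 26.9820
Si: 3 × 28.085 = 84.2550
O: 8 × 15.999 = 127.9920
Summing the contributions gives the formula mass.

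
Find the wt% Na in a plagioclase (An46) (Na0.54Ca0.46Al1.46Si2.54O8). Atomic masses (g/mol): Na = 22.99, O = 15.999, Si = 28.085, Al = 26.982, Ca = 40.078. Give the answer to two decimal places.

4.61 wt%

Molar mass of Na0.54Ca0.46Al1.46Si2.54O8: 0.54*22.99 + 0.46*40.078 + 1.46*26.982 + 2.54*28.085 + 8*15.999 = 269.572 g/mol.
Mass of Na per formula unit: 0.54 × 22.99 = 12.415 g.
Weight fraction Na = 12.415 / 269.572 = 0.0461.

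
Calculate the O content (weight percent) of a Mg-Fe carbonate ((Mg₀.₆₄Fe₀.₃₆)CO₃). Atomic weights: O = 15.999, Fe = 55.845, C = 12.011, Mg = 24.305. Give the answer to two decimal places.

M((Mg₀.₆₄Fe₀.₃₆)CO₃) = 95.667 g/mol.
O contributes 3 × 15.999 = 47.997 g per mole.
47.997/95.667 = 0.5017 → 50.17%.

50.17 weight percent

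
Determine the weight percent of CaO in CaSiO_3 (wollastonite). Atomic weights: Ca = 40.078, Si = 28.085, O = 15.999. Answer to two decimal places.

48.28 wt%

Molar mass of CaSiO_3 = 1×40.078 + 1×28.085 + 3×15.999 = 116.160 g/mol.
Each formula unit contains 1 Ca, equivalent to 1/1 = 1.0000 mol CaO.
M(CaO) = 1×40.078 + 1×15.999 = 56.077 g/mol.
Mass of CaO per formula unit = 1.0000 × 56.077 = 56.077 g.
CaO wt% = 56.077 / 116.160 × 100 = 48.28%.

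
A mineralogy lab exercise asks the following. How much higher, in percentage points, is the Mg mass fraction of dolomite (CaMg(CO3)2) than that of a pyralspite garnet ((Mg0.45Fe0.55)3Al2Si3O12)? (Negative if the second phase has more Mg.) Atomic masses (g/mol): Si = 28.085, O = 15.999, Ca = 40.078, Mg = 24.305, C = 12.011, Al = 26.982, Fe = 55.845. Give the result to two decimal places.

5.97 percentage points

First mineral: 24.305 g Mg in 184.399 g formula = 13.18 wt% Mg.
Second mineral: 32.812 g Mg in 455.163 g formula = 7.21 wt% Mg.
13.18% − 7.21% gives a difference of 5.97 percentage points.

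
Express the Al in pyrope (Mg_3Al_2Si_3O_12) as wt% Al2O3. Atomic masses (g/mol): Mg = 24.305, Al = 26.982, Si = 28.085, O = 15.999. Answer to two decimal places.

25.29 wt%

M(Mg_3Al_2Si_3O_12) = 403.122 g/mol; M(Al2O3) = 101.961 g/mol.
Moles Al2O3 per formula unit = 2 Al ÷ 2 = 1.0000.
Al2O3 fraction = (1.0000 × 101.961) / 403.122 = 101.961/403.122 = 0.2529.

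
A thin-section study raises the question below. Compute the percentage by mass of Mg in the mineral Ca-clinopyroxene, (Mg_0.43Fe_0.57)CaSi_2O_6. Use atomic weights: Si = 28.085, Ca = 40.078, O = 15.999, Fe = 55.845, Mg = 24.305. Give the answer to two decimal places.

4.46 weight percent

Molar mass of (Mg_0.43Fe_0.57)CaSi_2O_6: 0.43×24.305 + 0.57×55.845 + 1×40.078 + 2×28.085 + 6×15.999 = 234.525 g/mol.
Mass of Mg per formula unit: 0.43 × 24.305 = 10.451 g.
Weight fraction Mg = 10.451 / 234.525 = 0.0446.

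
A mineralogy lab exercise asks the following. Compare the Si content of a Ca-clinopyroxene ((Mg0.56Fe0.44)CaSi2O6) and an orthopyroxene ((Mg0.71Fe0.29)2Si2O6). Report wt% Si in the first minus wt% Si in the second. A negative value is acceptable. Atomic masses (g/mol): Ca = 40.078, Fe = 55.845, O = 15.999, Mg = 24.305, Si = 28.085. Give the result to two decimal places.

M((Mg0.56Fe0.44)CaSi2O6) = 230.425 g/mol, so wt% Si = 56.170/230.425 × 100 = 24.38%.
M((Mg0.71Fe0.29)2Si2O6) = 219.067 g/mol, so wt% Si = 56.170/219.067 × 100 = 25.64%.
24.38 − 25.64 = -1.26 pp.

-1.26 percentage points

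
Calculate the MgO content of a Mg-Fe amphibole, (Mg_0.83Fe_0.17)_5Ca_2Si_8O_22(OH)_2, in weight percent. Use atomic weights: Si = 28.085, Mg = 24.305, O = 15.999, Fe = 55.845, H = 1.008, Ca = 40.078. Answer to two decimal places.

M((Mg_0.83Fe_0.17)_5Ca_2Si_8O_22(OH)_2) = 839.162 g/mol; M(MgO) = 40.304 g/mol.
Moles MgO per formula unit = 4.15 Mg ÷ 1 = 4.1500.
MgO fraction = (4.1500 × 40.304) / 839.162 = 167.262/839.162 = 0.1993.

19.93 wt%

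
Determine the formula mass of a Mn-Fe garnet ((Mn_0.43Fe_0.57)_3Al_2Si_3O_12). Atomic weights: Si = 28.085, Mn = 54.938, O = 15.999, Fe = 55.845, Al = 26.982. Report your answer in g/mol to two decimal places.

496.57 g/mol

The formula mass is the sum 1.29×54.938 + 1.71×55.845 + 2×26.982 + 3×28.085 + 12×15.999.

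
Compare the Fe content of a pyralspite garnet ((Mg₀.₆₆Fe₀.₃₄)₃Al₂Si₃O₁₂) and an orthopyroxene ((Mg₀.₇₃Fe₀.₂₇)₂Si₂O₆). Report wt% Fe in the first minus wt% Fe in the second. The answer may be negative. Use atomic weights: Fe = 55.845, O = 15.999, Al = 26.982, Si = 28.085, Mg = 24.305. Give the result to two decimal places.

First mineral: 56.962 g Fe in 435.293 g formula = 13.09 wt% Fe.
Second mineral: 30.156 g Fe in 217.806 g formula = 13.85 wt% Fe.
13.09% − 13.85% gives a difference of -0.76 percentage points.

-0.76 percentage points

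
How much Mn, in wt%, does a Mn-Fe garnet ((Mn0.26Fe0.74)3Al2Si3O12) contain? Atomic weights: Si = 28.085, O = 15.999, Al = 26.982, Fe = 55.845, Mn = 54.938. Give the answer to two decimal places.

Molar mass of (Mn0.26Fe0.74)3Al2Si3O12: 0.78×54.938 + 2.22×55.845 + 2×26.982 + 3×28.085 + 12×15.999 = 497.035 g/mol.
Mass of Mn per formula unit: 0.78 × 54.938 = 42.852 g.
Weight fraction Mn = 42.852 / 497.035 = 0.0862.

8.62 wt%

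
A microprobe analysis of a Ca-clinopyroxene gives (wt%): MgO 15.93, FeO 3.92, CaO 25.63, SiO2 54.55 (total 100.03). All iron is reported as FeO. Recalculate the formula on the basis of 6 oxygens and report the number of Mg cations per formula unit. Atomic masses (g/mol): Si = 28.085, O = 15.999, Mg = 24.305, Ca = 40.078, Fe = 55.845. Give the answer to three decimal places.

0.871 Mg apfu

MgO (M=40.304): mol = 0.39525; Mg = 0.39525, O = 0.39525.
FeO (M=71.844): mol = 0.05456; Fe = 0.05456, O = 0.05456.
CaO (M=56.077): mol = 0.45705; Ca = 0.45705, O = 0.45705.
SiO2 (M=60.083): mol = 0.90791; Si = 0.90791, O = 1.81582.
ΣO = 2.72268; factor = 6/ΣO = 2.20371.
Mg apfu = 0.39525 × 2.20371 = 0.871.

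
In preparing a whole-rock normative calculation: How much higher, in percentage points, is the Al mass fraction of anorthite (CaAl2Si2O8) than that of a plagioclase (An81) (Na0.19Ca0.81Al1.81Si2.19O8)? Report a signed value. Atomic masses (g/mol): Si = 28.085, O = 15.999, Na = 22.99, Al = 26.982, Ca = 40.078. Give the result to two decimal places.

1.65 percentage points

First mineral: 53.964 g Al in 278.204 g formula = 19.40 wt% Al.
Second mineral: 48.837 g Al in 275.167 g formula = 17.75 wt% Al.
19.40% − 17.75% gives a difference of 1.65 percentage points.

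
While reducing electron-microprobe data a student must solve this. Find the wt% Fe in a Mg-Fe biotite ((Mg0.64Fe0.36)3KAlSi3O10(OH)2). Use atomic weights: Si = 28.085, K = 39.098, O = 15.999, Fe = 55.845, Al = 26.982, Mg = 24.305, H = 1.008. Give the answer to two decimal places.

M((Mg0.64Fe0.36)3KAlSi3O10(OH)2) = 451.317 g/mol.
Fe contributes 1.08 × 55.845 = 60.313 g per mole.
60.313/451.317 = 0.1336 → 13.36%.

13.36 wt%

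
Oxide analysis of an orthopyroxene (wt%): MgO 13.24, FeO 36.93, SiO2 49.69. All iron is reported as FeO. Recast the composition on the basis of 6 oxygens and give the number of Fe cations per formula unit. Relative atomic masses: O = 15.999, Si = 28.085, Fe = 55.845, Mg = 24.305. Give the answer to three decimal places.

1.235 Fe apfu

MgO (M=40.304): mol = 0.32850; Mg = 0.32850, O = 0.32850.
FeO (M=71.844): mol = 0.51403; Fe = 0.51403, O = 0.51403.
SiO2 (M=60.083): mol = 0.82702; Si = 0.82702, O = 1.65404.
ΣO = 2.49657; factor = 6/ΣO = 2.40330.
Fe apfu = 0.51403 × 2.40330 = 1.235.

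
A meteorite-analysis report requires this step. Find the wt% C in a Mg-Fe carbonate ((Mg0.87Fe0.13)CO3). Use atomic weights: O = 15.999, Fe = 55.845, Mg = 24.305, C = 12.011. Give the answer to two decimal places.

13.59 wt%

M((Mg0.87Fe0.13)CO3) = 88.413 g/mol.
C contributes 1 × 12.011 = 12.011 g per mole.
12.011/88.413 = 0.1359 → 13.59%.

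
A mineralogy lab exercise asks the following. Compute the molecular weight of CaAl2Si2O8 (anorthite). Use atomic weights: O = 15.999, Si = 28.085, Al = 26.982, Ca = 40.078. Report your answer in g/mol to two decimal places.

Ca: 1 × 40.078 = 40.0780
Al: 2 × 26.982 = 53.9640
Si: 2 × 28.085 = 56.1700
O: 8 × 15.999 = 127.9920
Summing the contributions gives the formula mass.

278.20 g/mol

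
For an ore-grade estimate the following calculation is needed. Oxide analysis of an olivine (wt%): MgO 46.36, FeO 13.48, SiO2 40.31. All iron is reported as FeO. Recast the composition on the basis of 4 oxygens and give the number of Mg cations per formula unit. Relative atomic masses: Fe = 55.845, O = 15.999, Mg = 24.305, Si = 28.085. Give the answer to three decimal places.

1.717 Mg apfu

MgO (M=40.304): mol = 1.15026; Mg = 1.15026, O = 1.15026.
FeO (M=71.844): mol = 0.18763; Fe = 0.18763, O = 0.18763.
SiO2 (M=60.083): mol = 0.67091; Si = 0.67091, O = 1.34182.
ΣO = 2.67971; factor = 4/ΣO = 1.49270.
Mg apfu = 1.15026 × 1.49270 = 1.717.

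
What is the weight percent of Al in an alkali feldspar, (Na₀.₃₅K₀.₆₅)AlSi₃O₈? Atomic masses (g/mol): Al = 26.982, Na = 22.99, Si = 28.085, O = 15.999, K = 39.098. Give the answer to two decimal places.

Formula mass = 0.35×22.99 + 0.65×39.098 + 1×26.982 + 3×28.085 + 8×15.999 = 272.689 g/mol, of which 26.982 g is Al.
So Al makes up 26.982/272.689 = 0.0989 of the mass, i.e. 9.89%.

9.89 wt%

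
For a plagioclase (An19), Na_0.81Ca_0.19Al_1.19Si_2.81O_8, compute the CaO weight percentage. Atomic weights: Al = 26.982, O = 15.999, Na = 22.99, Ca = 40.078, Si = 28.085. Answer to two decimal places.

4.02 wt%

Formula mass = 265.256 g/mol.
0.19 Ca → 0.1900 mol CaO per formula unit; M(CaO) = 56.077, so CaO mass = 10.655 g.
10.655/265.256 × 100 = 4.02 wt%.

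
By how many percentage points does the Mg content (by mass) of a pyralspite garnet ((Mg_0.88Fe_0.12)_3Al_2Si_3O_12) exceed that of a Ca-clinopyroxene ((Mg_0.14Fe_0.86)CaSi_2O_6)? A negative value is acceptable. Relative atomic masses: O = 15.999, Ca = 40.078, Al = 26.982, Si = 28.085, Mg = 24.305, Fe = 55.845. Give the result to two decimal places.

Mg in (Mg_0.88Fe_0.12)_3Al_2Si_3O_12: molar mass 414.476 g/mol; 2.64×24.305 = 64.165 g → 15.48 wt%.
Mg in (Mg_0.14Fe_0.86)CaSi_2O_6: molar mass 243.671 g/mol; 0.14×24.305 = 3.403 g → 1.40 wt%.
Difference = 15.48 − 1.40 = 14.08 percentage points.

14.08 percentage points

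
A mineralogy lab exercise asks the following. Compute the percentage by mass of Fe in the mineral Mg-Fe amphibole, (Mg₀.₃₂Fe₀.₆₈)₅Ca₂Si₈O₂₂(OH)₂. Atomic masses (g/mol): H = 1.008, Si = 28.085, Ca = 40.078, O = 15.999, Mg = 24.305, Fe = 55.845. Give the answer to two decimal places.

20.65 weight percent

Molar mass of (Mg₀.₃₂Fe₀.₆₈)₅Ca₂Si₈O₂₂(OH)₂: 1.60*24.305 + 3.40*55.845 + 2*40.078 + 8*28.085 + 24*15.999 + 2*1.008 = 919.589 g/mol.
Mass of Fe per formula unit: 3.40 × 55.845 = 189.873 g.
Weight fraction Fe = 189.873 / 919.589 = 0.2065.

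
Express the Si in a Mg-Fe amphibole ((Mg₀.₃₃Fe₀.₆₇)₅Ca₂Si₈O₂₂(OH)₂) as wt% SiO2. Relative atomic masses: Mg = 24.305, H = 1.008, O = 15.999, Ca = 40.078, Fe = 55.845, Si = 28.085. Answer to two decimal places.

Formula mass = 918.012 g/mol.
8 Si → 8.0000 mol SiO2 per formula unit; M(SiO2) = 60.083, so SiO2 mass = 480.664 g.
480.664/918.012 × 100 = 52.36 wt%.

52.36 wt%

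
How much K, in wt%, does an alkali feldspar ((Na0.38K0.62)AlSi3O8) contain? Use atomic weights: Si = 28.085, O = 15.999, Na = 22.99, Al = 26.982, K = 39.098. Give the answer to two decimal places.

8.91 wt%

Molar mass of (Na0.38K0.62)AlSi3O8: 0.38*22.99 + 0.62*39.098 + 1*26.982 + 3*28.085 + 8*15.999 = 272.206 g/mol.
Mass of K per formula unit: 0.62 × 39.098 = 24.241 g.
Weight fraction K = 24.241 / 272.206 = 0.0891.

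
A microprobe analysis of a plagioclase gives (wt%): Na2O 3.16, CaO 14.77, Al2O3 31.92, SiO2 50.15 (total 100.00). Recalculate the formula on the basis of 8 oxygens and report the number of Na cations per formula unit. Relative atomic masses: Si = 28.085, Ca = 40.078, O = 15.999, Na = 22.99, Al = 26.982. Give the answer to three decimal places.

0.279 Na apfu

Na2O (M=61.979): mol = 0.05099; Na = 0.10198, O = 0.05099.
CaO (M=56.077): mol = 0.26339; Ca = 0.26339, O = 0.26339.
Al2O3 (M=101.961): mol = 0.31306; Al = 0.62612, O = 0.93918.
SiO2 (M=60.083): mol = 0.83468; Si = 0.83468, O = 1.66936.
ΣO = 2.92292; factor = 8/ΣO = 2.73699.
Na apfu = 0.10198 × 2.73699 = 0.279.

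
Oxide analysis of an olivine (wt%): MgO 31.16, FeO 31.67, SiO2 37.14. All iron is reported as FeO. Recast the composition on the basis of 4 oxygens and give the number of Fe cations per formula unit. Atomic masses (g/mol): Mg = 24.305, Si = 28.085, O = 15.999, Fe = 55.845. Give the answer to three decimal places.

0.720 Fe apfu

31.16 wt% MgO ÷ 40.304 g/mol = 0.77312 mol, giving 0.77312 Mg and 0.77312 O.
31.67 wt% FeO ÷ 71.844 g/mol = 0.44082 mol, giving 0.44082 Fe and 0.44082 O.
37.14 wt% SiO2 ÷ 60.083 g/mol = 0.61814 mol, giving 0.61814 Si and 1.23628 O.
Oxygen sums to 2.45022; scaling by 4/2.45022 = 1.63251 puts the formula on 4 O.
Fe: 0.44082 × 1.63251 = 0.720 atoms per formula unit.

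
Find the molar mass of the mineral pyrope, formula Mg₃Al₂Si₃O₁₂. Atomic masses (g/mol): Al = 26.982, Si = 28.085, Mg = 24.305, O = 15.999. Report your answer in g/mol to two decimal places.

403.12 g/mol

The formula mass is the sum 3×24.305 + 2×26.982 + 3×28.085 + 12×15.999.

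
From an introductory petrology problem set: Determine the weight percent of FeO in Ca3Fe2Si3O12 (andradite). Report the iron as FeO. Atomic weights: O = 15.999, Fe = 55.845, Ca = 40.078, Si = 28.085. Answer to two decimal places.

Molar mass of Ca3Fe2Si3O12 = 3×40.078 + 2×55.845 + 3×28.085 + 12×15.999 = 508.167 g/mol.
Each formula unit contains 2 Fe, equivalent to 2/1 = 2.0000 mol FeO.
M(FeO) = 1×55.845 + 1×15.999 = 71.844 g/mol.
Mass of FeO per formula unit = 2.0000 × 71.844 = 143.688 g.
FeO wt% = 143.688 / 508.167 × 100 = 28.28%.

28.28 wt%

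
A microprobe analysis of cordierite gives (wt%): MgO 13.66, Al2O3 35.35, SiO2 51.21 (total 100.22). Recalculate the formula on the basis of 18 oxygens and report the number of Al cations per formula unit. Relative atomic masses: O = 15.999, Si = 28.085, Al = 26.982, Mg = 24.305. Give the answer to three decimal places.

4.048 Al apfu

MgO (M=40.304): mol = 0.33892; Mg = 0.33892, O = 0.33892.
Al2O3 (M=101.961): mol = 0.34670; Al = 0.69340, O = 1.04010.
SiO2 (M=60.083): mol = 0.85232; Si = 0.85232, O = 1.70464.
ΣO = 3.08366; factor = 18/ΣO = 5.83722.
Al apfu = 0.69340 × 5.83722 = 4.048.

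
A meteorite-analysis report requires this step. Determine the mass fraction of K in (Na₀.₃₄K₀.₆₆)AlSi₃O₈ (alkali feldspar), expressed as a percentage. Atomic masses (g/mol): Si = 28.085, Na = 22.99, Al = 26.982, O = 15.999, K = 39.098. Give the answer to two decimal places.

9.46 wt%

Molar mass of (Na₀.₃₄K₀.₆₆)AlSi₃O₈: 0.34×22.99 + 0.66×39.098 + 1×26.982 + 3×28.085 + 8×15.999 = 272.850 g/mol.
Mass of K per formula unit: 0.66 × 39.098 = 25.805 g.
Weight fraction K = 25.805 / 272.850 = 0.0946.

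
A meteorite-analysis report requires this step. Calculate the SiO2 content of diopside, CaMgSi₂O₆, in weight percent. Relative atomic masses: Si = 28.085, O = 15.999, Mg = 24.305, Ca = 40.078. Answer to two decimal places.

55.49 wt%

M(CaMgSi₂O₆) = 216.547 g/mol; M(SiO2) = 60.083 g/mol.
Moles SiO2 per formula unit = 2 Si ÷ 1 = 2.0000.
SiO2 fraction = (2.0000 × 60.083) / 216.547 = 120.166/216.547 = 0.5549.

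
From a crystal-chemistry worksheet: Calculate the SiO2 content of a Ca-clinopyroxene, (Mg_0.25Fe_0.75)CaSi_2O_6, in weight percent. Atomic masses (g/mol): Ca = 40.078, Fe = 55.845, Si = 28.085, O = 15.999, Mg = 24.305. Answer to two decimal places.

50.03 wt%

M((Mg_0.25Fe_0.75)CaSi_2O_6) = 240.202 g/mol; M(SiO2) = 60.083 g/mol.
Moles SiO2 per formula unit = 2 Si ÷ 1 = 2.0000.
SiO2 fraction = (2.0000 × 60.083) / 240.202 = 120.166/240.202 = 0.5003.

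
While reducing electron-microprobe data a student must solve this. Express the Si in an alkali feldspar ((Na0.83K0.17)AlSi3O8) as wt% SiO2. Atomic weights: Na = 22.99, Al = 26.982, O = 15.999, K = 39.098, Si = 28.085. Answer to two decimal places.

M((Na0.83K0.17)AlSi3O8) = 264.957 g/mol; M(SiO2) = 60.083 g/mol.
Moles SiO2 per formula unit = 3 Si ÷ 1 = 3.0000.
SiO2 fraction = (3.0000 × 60.083) / 264.957 = 180.249/264.957 = 0.6803.

68.03 wt%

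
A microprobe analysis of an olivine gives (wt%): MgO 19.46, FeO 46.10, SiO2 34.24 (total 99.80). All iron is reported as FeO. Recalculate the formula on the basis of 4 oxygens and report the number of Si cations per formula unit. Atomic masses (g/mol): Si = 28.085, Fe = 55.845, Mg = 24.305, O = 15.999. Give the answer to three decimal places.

MgO: 19.46/40.304 = 0.48283 mol → 0.48283 mol Mg, 0.48283 mol O.
FeO: 46.10/71.844 = 0.64167 mol → 0.64167 mol Fe, 0.64167 mol O.
SiO2: 34.24/60.083 = 0.56988 mol → 0.56988 mol Si, 1.13976 mol O.
Total oxygen = 2.26426 mol. Normalization factor = 4/2.26426 = 1.76658.
Si per 4 O = 0.56988 × 1.76658 = 1.007.

1.007 Si apfu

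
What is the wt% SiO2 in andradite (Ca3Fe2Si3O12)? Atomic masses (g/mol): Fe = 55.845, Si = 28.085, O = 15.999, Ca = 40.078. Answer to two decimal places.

M(Ca3Fe2Si3O12) = 508.167 g/mol; M(SiO2) = 60.083 g/mol.
Moles SiO2 per formula unit = 3 Si ÷ 1 = 3.0000.
SiO2 fraction = (3.0000 × 60.083) / 508.167 = 180.249/508.167 = 0.3547.

35.47 wt%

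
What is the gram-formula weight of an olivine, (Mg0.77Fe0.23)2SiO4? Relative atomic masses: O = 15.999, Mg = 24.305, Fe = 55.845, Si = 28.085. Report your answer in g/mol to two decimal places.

The formula mass is the sum 1.54*24.305 + 0.46*55.845 + 1*28.085 + 4*15.999.

155.20 g/mol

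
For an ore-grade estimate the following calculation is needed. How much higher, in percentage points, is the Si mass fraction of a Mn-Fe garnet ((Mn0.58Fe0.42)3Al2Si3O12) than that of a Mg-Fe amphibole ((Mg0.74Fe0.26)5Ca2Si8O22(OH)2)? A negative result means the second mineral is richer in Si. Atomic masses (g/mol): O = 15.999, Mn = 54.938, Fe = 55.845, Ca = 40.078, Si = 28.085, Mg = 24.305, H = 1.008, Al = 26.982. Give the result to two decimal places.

-9.35 percentage points

Si in (Mn0.58Fe0.42)3Al2Si3O12: molar mass 496.164 g/mol; 3×28.085 = 84.255 g → 16.98 wt%.
Si in (Mg0.74Fe0.26)5Ca2Si8O22(OH)2: molar mass 853.355 g/mol; 8×28.085 = 224.680 g → 26.33 wt%.
Difference = 16.98 − 26.33 = -9.35 percentage points.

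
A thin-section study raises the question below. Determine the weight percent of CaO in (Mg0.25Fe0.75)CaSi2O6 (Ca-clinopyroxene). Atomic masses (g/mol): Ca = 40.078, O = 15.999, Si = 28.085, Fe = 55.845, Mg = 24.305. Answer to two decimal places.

23.35 wt%

M((Mg0.25Fe0.75)CaSi2O6) = 240.202 g/mol; M(CaO) = 56.077 g/mol.
Moles CaO per formula unit = 1 Ca ÷ 1 = 1.0000.
CaO fraction = (1.0000 × 56.077) / 240.202 = 56.077/240.202 = 0.2335.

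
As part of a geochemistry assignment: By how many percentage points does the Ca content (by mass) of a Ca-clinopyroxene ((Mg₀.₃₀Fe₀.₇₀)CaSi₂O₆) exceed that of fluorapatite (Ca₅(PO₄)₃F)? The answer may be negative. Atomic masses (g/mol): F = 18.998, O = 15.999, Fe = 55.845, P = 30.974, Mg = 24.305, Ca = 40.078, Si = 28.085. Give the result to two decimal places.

-22.94 percentage points

Ca in (Mg₀.₃₀Fe₀.₇₀)CaSi₂O₆: molar mass 238.625 g/mol; 1×40.078 = 40.078 g → 16.80 wt%.
Ca in Ca₅(PO₄)₃F: molar mass 504.298 g/mol; 5×40.078 = 200.390 g → 39.74 wt%.
Difference = 16.80 − 39.74 = -22.94 percentage points.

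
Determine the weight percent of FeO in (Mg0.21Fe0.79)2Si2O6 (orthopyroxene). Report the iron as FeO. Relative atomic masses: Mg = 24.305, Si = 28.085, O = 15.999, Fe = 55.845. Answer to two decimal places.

M((Mg0.21Fe0.79)2Si2O6) = 250.607 g/mol; M(FeO) = 71.844 g/mol.
Moles FeO per formula unit = 1.58 Fe ÷ 1 = 1.5800.
FeO fraction = (1.5800 × 71.844) / 250.607 = 113.514/250.607 = 0.4530.

45.30 wt%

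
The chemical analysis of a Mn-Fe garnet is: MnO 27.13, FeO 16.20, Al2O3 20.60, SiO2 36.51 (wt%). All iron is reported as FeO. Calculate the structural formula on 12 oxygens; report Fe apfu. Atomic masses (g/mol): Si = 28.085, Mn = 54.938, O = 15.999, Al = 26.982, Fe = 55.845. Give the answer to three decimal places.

MnO: 27.13/70.937 = 0.38245 mol → 0.38245 mol Mn, 0.38245 mol O.
FeO: 16.20/71.844 = 0.22549 mol → 0.22549 mol Fe, 0.22549 mol O.
Al2O3: 20.60/101.961 = 0.20204 mol → 0.40408 mol Al, 0.60612 mol O.
SiO2: 36.51/60.083 = 0.60766 mol → 0.60766 mol Si, 1.21532 mol O.
Total oxygen = 2.42938 mol. Normalization factor = 12/2.42938 = 4.93953.
Fe per 12 O = 0.22549 × 4.93953 = 1.114.

1.114 Fe apfu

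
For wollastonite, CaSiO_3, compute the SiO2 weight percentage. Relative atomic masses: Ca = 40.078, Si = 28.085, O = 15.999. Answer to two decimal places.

51.72 wt%

M(CaSiO_3) = 116.160 g/mol; M(SiO2) = 60.083 g/mol.
Moles SiO2 per formula unit = 1 Si ÷ 1 = 1.0000.
SiO2 fraction = (1.0000 × 60.083) / 116.160 = 60.083/116.160 = 0.5172.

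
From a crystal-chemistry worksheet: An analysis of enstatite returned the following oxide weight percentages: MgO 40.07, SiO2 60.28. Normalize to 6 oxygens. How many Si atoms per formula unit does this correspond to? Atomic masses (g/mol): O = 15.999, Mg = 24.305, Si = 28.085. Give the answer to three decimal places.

2.006 Si apfu

MgO (M=40.304): mol = 0.99419; Mg = 0.99419, O = 0.99419.
SiO2 (M=60.083): mol = 1.00328; Si = 1.00328, O = 2.00656.
ΣO = 3.00075; factor = 6/ΣO = 1.99950.
Si apfu = 1.00328 × 1.99950 = 2.006.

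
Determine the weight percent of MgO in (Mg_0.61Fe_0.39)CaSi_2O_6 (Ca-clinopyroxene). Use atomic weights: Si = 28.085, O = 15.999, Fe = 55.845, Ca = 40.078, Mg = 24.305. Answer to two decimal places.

10.74 wt%

Formula mass = 228.848 g/mol.
0.61 Mg → 0.6100 mol MgO per formula unit; M(MgO) = 40.304, so MgO mass = 24.585 g.
24.585/228.848 × 100 = 10.74 wt%.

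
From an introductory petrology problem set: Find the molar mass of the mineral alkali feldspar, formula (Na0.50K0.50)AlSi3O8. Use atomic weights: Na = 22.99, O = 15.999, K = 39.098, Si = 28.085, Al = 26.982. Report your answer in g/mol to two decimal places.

The formula mass is the sum 0.50×22.99 + 0.50×39.098 + 1×26.982 + 3×28.085 + 8×15.999.

270.27 g/mol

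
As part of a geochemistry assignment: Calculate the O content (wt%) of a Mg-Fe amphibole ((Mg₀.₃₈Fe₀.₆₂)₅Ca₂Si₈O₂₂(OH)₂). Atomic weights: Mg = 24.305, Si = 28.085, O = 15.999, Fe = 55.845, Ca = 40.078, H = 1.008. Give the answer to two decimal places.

42.19 wt%

Molar mass of (Mg₀.₃₈Fe₀.₆₂)₅Ca₂Si₈O₂₂(OH)₂: 1.90*24.305 + 3.10*55.845 + 2*40.078 + 8*28.085 + 24*15.999 + 2*1.008 = 910.127 g/mol.
Mass of O per formula unit: 24 × 15.999 = 383.976 g.
Weight fraction O = 383.976 / 910.127 = 0.4219.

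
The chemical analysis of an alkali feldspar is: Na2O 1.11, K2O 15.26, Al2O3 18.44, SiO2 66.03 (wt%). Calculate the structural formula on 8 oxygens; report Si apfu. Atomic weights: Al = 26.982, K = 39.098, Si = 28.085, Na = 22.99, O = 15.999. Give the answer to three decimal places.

3.010 Si apfu

Na2O (M=61.979): mol = 0.01791; Na = 0.03582, O = 0.01791.
K2O (M=94.195): mol = 0.16200; K = 0.32400, O = 0.16200.
Al2O3 (M=101.961): mol = 0.18085; Al = 0.36170, O = 0.54255.
SiO2 (M=60.083): mol = 1.09898; Si = 1.09898, O = 2.19796.
ΣO = 2.92042; factor = 8/ΣO = 2.73933.
Si apfu = 1.09898 × 2.73933 = 3.010.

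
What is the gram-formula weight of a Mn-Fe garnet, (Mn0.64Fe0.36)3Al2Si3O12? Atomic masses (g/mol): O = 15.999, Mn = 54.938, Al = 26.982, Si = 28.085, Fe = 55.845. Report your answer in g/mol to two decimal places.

The formula mass is the sum 1.92(54.938) + 1.08(55.845) + 2(26.982) + 3(28.085) + 12(15.999).

496.00 g/mol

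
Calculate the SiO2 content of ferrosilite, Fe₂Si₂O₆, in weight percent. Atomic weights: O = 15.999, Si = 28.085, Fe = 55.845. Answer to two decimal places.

45.54 wt%

M(Fe₂Si₂O₆) = 263.854 g/mol; M(SiO2) = 60.083 g/mol.
Moles SiO2 per formula unit = 2 Si ÷ 1 = 2.0000.
SiO2 fraction = (2.0000 × 60.083) / 263.854 = 120.166/263.854 = 0.4554.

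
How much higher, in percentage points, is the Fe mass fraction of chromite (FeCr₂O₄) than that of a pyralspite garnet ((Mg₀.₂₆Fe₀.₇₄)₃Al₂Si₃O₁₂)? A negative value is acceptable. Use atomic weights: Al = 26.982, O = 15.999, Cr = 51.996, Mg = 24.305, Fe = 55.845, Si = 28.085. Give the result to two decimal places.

Fe in FeCr₂O₄: molar mass 223.833 g/mol; 1×55.845 = 55.845 g → 24.95 wt%.
Fe in (Mg₀.₂₆Fe₀.₇₄)₃Al₂Si₃O₁₂: molar mass 473.141 g/mol; 2.22×55.845 = 123.976 g → 26.20 wt%.
Difference = 24.95 − 26.20 = -1.25 percentage points.

-1.25 percentage points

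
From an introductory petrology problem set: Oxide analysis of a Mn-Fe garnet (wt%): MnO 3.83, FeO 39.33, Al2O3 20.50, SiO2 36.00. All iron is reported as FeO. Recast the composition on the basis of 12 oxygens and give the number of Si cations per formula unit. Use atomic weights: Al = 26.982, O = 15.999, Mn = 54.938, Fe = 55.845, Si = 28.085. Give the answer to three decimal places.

2.992 Si apfu

MnO: 3.83/70.937 = 0.05399 mol → 0.05399 mol Mn, 0.05399 mol O.
FeO: 39.33/71.844 = 0.54744 mol → 0.54744 mol Fe, 0.54744 mol O.
Al2O3: 20.50/101.961 = 0.20106 mol → 0.40212 mol Al, 0.60318 mol O.
SiO2: 36.00/60.083 = 0.59917 mol → 0.59917 mol Si, 1.19834 mol O.
Total oxygen = 2.40295 mol. Normalization factor = 12/2.40295 = 4.99386.
Si per 12 O = 0.59917 × 4.99386 = 2.992.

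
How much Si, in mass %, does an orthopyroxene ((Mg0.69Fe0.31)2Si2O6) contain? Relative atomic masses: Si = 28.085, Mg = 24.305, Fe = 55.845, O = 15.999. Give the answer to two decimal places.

Molar mass of (Mg0.69Fe0.31)2Si2O6: 1.38*24.305 + 0.62*55.845 + 2*28.085 + 6*15.999 = 220.329 g/mol.
Mass of Si per formula unit: 2 × 28.085 = 56.170 g.
Weight fraction Si = 56.170 / 220.329 = 0.2549.

25.49 mass %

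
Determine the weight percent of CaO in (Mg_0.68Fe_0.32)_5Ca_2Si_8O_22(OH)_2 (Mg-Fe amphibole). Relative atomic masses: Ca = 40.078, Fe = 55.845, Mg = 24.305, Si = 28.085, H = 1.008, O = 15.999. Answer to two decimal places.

M((Mg_0.68Fe_0.32)_5Ca_2Si_8O_22(OH)_2) = 862.817 g/mol; M(CaO) = 56.077 g/mol.
Moles CaO per formula unit = 2 Ca ÷ 1 = 2.0000.
CaO fraction = (2.0000 × 56.077) / 862.817 = 112.154/862.817 = 0.1300.

13.00 wt%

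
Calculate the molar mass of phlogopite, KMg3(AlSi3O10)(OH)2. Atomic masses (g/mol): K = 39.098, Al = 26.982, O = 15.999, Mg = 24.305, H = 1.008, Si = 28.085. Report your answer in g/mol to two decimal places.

M = 1·39.098 + 3·24.305 + 1·26.982 + 3·28.085 + 12·15.999 + 2·1.008

417.25 g/mol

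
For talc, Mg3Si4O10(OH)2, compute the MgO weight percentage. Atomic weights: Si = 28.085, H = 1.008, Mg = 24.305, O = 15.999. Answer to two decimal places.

31.88 wt%

Formula mass = 379.259 g/mol.
3 Mg → 3.0000 mol MgO per formula unit; M(MgO) = 40.304, so MgO mass = 120.912 g.
120.912/379.259 × 100 = 31.88 wt%.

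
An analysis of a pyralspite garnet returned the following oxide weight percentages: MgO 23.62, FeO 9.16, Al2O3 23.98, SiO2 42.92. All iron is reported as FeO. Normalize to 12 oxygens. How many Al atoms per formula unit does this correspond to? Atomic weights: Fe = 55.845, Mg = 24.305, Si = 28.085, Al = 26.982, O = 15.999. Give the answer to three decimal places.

1.982 Al apfu

MgO: 23.62/40.304 = 0.58605 mol → 0.58605 mol Mg, 0.58605 mol O.
FeO: 9.16/71.844 = 0.12750 mol → 0.12750 mol Fe, 0.12750 mol O.
Al2O3: 23.98/101.961 = 0.23519 mol → 0.47038 mol Al, 0.70557 mol O.
SiO2: 42.92/60.083 = 0.71435 mol → 0.71435 mol Si, 1.42870 mol O.
Total oxygen = 2.84782 mol. Normalization factor = 12/2.84782 = 4.21375.
Al per 12 O = 0.47038 × 4.21375 = 1.982.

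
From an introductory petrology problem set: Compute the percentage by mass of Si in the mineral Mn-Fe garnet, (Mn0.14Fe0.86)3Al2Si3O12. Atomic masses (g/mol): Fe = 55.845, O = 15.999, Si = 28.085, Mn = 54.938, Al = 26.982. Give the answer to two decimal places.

16.94 wt%

M((Mn0.14Fe0.86)3Al2Si3O12) = 497.361 g/mol.
Si contributes 3 × 28.085 = 84.255 g per mole.
84.255/497.361 = 0.1694 → 16.94%.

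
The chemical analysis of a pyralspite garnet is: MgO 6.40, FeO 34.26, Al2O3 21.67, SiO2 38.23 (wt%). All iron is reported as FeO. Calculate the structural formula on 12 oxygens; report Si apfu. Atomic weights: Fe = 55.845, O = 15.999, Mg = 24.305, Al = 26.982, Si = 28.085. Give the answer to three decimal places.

MgO: 6.40/40.304 = 0.15879 mol → 0.15879 mol Mg, 0.15879 mol O.
FeO: 34.26/71.844 = 0.47687 mol → 0.47687 mol Fe, 0.47687 mol O.
Al2O3: 21.67/101.961 = 0.21253 mol → 0.42506 mol Al, 0.63759 mol O.
SiO2: 38.23/60.083 = 0.63629 mol → 0.63629 mol Si, 1.27258 mol O.
Total oxygen = 2.54583 mol. Normalization factor = 12/2.54583 = 4.71359.
Si per 12 O = 0.63629 × 4.71359 = 2.999.

2.999 Si apfu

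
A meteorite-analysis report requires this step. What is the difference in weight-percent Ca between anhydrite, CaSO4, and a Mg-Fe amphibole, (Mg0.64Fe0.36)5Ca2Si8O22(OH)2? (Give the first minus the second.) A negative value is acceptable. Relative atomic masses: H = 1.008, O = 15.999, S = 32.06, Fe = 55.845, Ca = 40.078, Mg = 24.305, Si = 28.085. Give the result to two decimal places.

20.22 percentage points

First mineral: 40.078 g Ca in 136.134 g formula = 29.44 wt% Ca.
Second mineral: 80.156 g Ca in 869.125 g formula = 9.22 wt% Ca.
29.44% − 9.22% gives a difference of 20.22 percentage points.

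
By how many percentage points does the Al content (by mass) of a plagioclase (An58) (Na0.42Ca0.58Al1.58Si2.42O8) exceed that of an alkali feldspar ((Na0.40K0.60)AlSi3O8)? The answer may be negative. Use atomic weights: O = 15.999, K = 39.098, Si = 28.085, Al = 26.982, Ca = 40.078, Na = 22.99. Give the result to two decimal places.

5.78 percentage points

M(Na0.42Ca0.58Al1.58Si2.42O8) = 271.490 g/mol, so wt% Al = 42.632/271.490 × 100 = 15.70%.
M((Na0.40K0.60)AlSi3O8) = 271.884 g/mol, so wt% Al = 26.982/271.884 × 100 = 9.92%.
15.70 − 9.92 = 5.78 pp.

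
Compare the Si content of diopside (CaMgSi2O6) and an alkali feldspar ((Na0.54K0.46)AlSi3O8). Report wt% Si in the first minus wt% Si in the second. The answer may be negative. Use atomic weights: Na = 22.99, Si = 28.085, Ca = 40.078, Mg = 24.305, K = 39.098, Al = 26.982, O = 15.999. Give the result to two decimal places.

-5.31 percentage points

M(CaMgSi2O6) = 216.547 g/mol, so wt% Si = 56.170/216.547 × 100 = 25.94%.
M((Na0.54K0.46)AlSi3O8) = 269.629 g/mol, so wt% Si = 84.255/269.629 × 100 = 31.25%.
25.94 − 31.25 = -5.31 pp.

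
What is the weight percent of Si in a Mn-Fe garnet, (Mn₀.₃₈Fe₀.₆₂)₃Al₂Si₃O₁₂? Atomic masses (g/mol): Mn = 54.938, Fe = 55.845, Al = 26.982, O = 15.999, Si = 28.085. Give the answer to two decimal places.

M((Mn₀.₃₈Fe₀.₆₂)₃Al₂Si₃O₁₂) = 496.708 g/mol.
Si contributes 3 × 28.085 = 84.255 g per mole.
84.255/496.708 = 0.1696 → 16.96%.

16.96 weight percent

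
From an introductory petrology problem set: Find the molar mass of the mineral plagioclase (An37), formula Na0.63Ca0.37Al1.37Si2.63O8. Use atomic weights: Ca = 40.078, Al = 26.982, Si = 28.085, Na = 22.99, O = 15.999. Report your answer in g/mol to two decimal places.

M = 0.63*22.99 + 0.37*40.078 + 1.37*26.982 + 2.63*28.085 + 8*15.999

268.13 g/mol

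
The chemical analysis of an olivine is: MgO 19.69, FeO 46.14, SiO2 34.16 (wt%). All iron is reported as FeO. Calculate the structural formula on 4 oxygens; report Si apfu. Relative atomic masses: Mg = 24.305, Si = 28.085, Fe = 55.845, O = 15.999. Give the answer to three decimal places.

1.003 Si apfu

MgO: 19.69/40.304 = 0.48854 mol → 0.48854 mol Mg, 0.48854 mol O.
FeO: 46.14/71.844 = 0.64222 mol → 0.64222 mol Fe, 0.64222 mol O.
SiO2: 34.16/60.083 = 0.56855 mol → 0.56855 mol Si, 1.13710 mol O.
Total oxygen = 2.26786 mol. Normalization factor = 4/2.26786 = 1.76378.
Si per 4 O = 0.56855 × 1.76378 = 1.003.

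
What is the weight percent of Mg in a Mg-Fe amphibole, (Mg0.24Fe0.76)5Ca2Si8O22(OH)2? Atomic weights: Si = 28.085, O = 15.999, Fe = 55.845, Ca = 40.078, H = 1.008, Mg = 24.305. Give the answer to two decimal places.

3.13 weight percent

Molar mass of (Mg0.24Fe0.76)5Ca2Si8O22(OH)2: 1.20*24.305 + 3.80*55.845 + 2*40.078 + 8*28.085 + 24*15.999 + 2*1.008 = 932.205 g/mol.
Mass of Mg per formula unit: 1.20 × 24.305 = 29.166 g.
Weight fraction Mg = 29.166 / 932.205 = 0.0313.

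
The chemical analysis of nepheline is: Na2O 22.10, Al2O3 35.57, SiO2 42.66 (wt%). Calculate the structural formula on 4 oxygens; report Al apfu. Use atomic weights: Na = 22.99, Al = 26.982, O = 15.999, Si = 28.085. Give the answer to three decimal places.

22.10 wt% Na2O ÷ 61.979 g/mol = 0.35657 mol, giving 0.71314 Na and 0.35657 O.
35.57 wt% Al2O3 ÷ 101.961 g/mol = 0.34886 mol, giving 0.69772 Al and 1.04658 O.
42.66 wt% SiO2 ÷ 60.083 g/mol = 0.71002 mol, giving 0.71002 Si and 1.42004 O.
Oxygen sums to 2.82319; scaling by 4/2.82319 = 1.41684 puts the formula on 4 O.
Al: 0.69772 × 1.41684 = 0.989 atoms per formula unit.

0.989 Al apfu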